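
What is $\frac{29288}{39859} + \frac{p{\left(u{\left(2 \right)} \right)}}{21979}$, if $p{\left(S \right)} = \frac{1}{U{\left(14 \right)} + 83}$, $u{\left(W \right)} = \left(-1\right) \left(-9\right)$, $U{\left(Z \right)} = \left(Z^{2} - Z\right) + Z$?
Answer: $\frac{179598185467}{244421008119} \approx 0.73479$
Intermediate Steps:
$U{\left(Z \right)} = Z^{2}$
$u{\left(W \right)} = 9$
$p{\left(S \right)} = \frac{1}{279}$ ($p{\left(S \right)} = \frac{1}{14^{2} + 83} = \frac{1}{196 + 83} = \frac{1}{279}$)
$\frac{29288}{39859} + \frac{p{\left(u{\left(2 \right)} \right)}}{21979} = \frac{29288}{39859} + \frac{1}{279 \cdot 21979} = 29288 \cdot \frac{1}{39859} + \frac{1}{279} \cdot \frac{1}{21979} = \frac{29288}{39859} + \frac{1}{6132141} = \frac{179598185467}{244421008119}$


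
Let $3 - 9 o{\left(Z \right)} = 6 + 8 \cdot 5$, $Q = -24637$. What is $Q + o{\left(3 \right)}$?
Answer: $- \frac{221776}{9} \approx -24642.0$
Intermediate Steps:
$o{\left(Z \right)} = - \frac{43}{9}$ ($o{\left(Z \right)} = \frac{1}{3} - \frac{6 + 8 \cdot 5}{9} = \frac{1}{3} - \frac{6 + 40}{9} = \frac{1}{3} - \frac{46}{9} = - \frac{43}{9}$)
$Q + o{\left(3 \right)} = -24637 - \frac{43}{9} = - \frac{221776}{9}$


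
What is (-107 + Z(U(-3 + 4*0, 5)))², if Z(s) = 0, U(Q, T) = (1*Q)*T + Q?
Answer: 11449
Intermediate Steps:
U(Q, T) = Q + Q*T (U(Q, T) = Q*T + Q = Q + Q*T)
(-107 + Z(U(-3 + 4*0, 5)))² = (-107 + 0)² = (-107)² = 11449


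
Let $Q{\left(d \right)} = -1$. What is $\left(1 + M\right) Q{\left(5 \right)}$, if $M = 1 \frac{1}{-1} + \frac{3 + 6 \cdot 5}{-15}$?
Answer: $\frac{11}{5} \approx 2.2$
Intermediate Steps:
$M = - \frac{16}{5}$ ($M = 1 \left(-1\right) + \left(3 + 30\right) \left(- \frac{1}{15}\right) = -1 + 33 \left(- \frac{1}{15}\right) = -1 - \frac{11}{5} = - \frac{16}{5} \approx -3.2$)
$\left(1 + M\right) Q{\left(5 \right)} = \left(1 - \frac{16}{5}\right) \left(-1\right) = \left(- \frac{11}{5}\right) \left(-1\right) = \frac{11}{5}$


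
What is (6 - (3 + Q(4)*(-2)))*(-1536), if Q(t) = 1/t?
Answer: -5376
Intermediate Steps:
Q(t) = 1/t
(6 - (3 + Q(4)*(-2)))*(-1536) = (6 - (3 - 2/4))*(-1536) = (6 - (3 + (¼)*(-2)))*(-1536) = (6 - (3 - ½))*(-1536) = (6 - 1*5/2)*(-1536) = (6 - 5/2)*(-1536) = (7/2)*(-1536) = -5376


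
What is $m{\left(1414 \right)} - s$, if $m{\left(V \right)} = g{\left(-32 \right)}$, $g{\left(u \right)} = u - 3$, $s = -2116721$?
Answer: $2116686$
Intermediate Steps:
$g{\left(u \right)} = -3 + u$
$m{\left(V \right)} = -35$ ($m{\left(V \right)} = -3 - 32 = -35$)
$m{\left(1414 \right)} - s = -35 - -2116721 = -35 + 2116721 = 2116686$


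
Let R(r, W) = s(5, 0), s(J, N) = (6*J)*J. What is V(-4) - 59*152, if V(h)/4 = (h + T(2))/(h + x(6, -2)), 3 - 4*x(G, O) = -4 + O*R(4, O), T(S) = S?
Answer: -2609720/291 ≈ -8968.1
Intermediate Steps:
s(J, N) = 6*J**2
R(r, W) = 150 (R(r, W) = 6*5**2 = 6*25 = 150)
x(G, O) = 7/4 - 75*O/2 (x(G, O) = 3/4 - (-4 + O*150)/4 = 3/4 - (-4 + 150*O)/4 = 3/4 + (1 - 75*O/2) = 7/4 - 75*O/2)
V(h) = 4*(2 + h)/(307/4 + h) (V(h) = 4*((h + 2)/(h + (7/4 - 75/2*(-2)))) = 4*((2 + h)/(h + (7/4 + 75))) = 4*((2 + h)/(h + 307/4)) = 4*((2 + h)/(307/4 + h)) = 4*(2 + h)/(307/4 + h))
V(-4) - 59*152 = 16*(2 - 4)/(307 + 4*(-4)) - 59*152 = 16*(-2)/(307 - 16) - 8968 = 16*(-2)/291 - 8968 = 16*(1/291)*(-2) - 8968 = -32/291 - 8968 = -2609720/291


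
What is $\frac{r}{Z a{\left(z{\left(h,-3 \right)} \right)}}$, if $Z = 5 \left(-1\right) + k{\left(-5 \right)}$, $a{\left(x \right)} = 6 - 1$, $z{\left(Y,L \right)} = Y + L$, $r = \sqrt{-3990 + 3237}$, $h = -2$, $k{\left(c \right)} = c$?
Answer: $- \frac{i \sqrt{753}}{50} \approx - 0.54882 i$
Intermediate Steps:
$r = i \sqrt{753}$ ($r = \sqrt{-753} = i \sqrt{753} \approx 27.441 i$)
$z{\left(Y,L \right)} = L + Y$
$a{\left(x \right)} = 5$
$Z = -10$ ($Z = 5 \left(-1\right) - 5 = -5 - 5 = -10$)
$\frac{r}{Z a{\left(z{\left(h,-3 \right)} \right)}} = \frac{i \sqrt{753}}{\left(-10\right) 5} = \frac{i \sqrt{753}}{-50} = i \sqrt{753} \left(- \frac{1}{50}\right) = - \frac{i \sqrt{753}}{50}$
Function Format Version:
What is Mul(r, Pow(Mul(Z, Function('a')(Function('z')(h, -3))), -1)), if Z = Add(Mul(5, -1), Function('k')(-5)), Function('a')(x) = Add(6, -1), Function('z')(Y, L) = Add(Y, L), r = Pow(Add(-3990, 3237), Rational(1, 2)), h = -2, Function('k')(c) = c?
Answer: Mul(Rational(-1, 50), I, Pow(753, Rational(1, 2))) ≈ Mul(-0.54882, I)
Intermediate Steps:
r = Mul(I, Pow(753, Rational(1, 2))) (r = Pow(-753, Rational(1, 2)) = Mul(I, Pow(753, Rational(1, 2))) ≈ Mul(27.441, I))
Function('z')(Y, L) = Add(L, Y)
Function('a')(x) = 5
Z = -10 (Z = Add(Mul(5, -1), -5) = Add(-5, -5) = -10)
Mul(r, Pow(Mul(Z, Function('a')(Function('z')(h, -3))), -1)) = Mul(Mul(I, Pow(753, Rational(1, 2))), Pow(Mul(-10, 5), -1)) = Mul(Mul(I, Pow(753, Rational(1, 2))), Pow(-50, -1)) = Mul(Mul(I, Pow(753, Rational(1, 2))), Rational(-1, 50)) = Mul(Rational(-1, 50), I, Pow(753, Rational(1, 2)))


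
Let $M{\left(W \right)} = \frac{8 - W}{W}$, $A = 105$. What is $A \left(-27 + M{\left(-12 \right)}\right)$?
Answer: $-3010$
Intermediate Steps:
$M{\left(W \right)} = \frac{8 - W}{W}$
$A \left(-27 + M{\left(-12 \right)}\right) = 105 \left(-27 + \frac{8 - -12}{-12}\right) = 105 \left(-27 - \frac{8 + 12}{12}\right) = 105 \left(-27 - \frac{5}{3}\right) = 105 \left(- \frac{86}{3}\right) = -3010$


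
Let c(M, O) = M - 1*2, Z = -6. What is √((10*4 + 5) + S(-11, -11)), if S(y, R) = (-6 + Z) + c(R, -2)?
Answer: 2*√5 ≈ 4.4721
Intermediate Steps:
c(M, O) = -2 + M (c(M, O) = M - 2 = -2 + M)
S(y, R) = -14 + R (S(y, R) = (-6 - 6) + (-2 + R) = -12 + (-2 + R) = -14 + R)
√((10*4 + 5) + S(-11, -11)) = √((10*4 + 5) + (-14 - 11)) = √((40 + 5) - 25) = √(45 - 25) = √20 = 2*√5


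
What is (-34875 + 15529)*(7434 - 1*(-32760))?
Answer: -777593124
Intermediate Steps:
(-34875 + 15529)*(7434 - 1*(-32760)) = -19346*(7434 + 32760) = -19346*40194 = -777593124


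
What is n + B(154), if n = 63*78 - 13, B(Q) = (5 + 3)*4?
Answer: 4933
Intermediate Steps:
B(Q) = 32 (B(Q) = 8*4 = 32)
n = 4901 (n = 4914 - 13 = 4901)
n + B(154) = 4901 + 32 = 4933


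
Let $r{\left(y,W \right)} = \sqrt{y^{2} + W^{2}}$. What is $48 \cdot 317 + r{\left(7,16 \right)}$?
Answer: $15216 + \sqrt{305} \approx 15233.0$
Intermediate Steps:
$r{\left(y,W \right)} = \sqrt{W^{2} + y^{2}}$
$48 \cdot 317 + r{\left(7,16 \right)} = 48 \cdot 317 + \sqrt{16^{2} + 7^{2}} = 15216 + \sqrt{256 + 49} = 15216 + \sqrt{305}$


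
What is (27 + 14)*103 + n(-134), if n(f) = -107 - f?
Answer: 4250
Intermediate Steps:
(27 + 14)*103 + n(-134) = (27 + 14)*103 + (-107 - 1*(-134)) = 41*103 + (-107 + 134) = 4223 + 27 = 4250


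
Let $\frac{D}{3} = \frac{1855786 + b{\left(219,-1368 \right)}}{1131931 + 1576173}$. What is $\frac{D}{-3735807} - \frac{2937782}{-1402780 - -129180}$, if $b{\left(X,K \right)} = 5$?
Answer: $\frac{88456541406774961}{38348072802012800} \approx 2.3067$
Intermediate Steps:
$D = \frac{795339}{386872}$ ($D = 3 \frac{1855786 + 5}{1131931 + 1576173} = 3 \cdot \frac{1855791}{2708104} = 3 \cdot 1855791 \cdot \frac{1}{2708104} = 3 \cdot \frac{265113}{386872} = \frac{795339}{386872} \approx 2.0558$)
$\frac{D}{-3735807} - \frac{2937782}{-1402780 - -129180} = \frac{795339}{386872 \left(-3735807\right)} - \frac{2937782}{-1402780 - -129180} = \frac{795339}{386872} \left(- \frac{1}{3735807}\right) - \frac{2937782}{-1402780 + 129180} = - \frac{265113}{481759708568} - \frac{2937782}{-1273600} = - \frac{265113}{481759708568} - - \frac{1468891}{636800} = - \frac{265113}{481759708568} + \frac{1468891}{636800} = \frac{88456541406774961}{38348072802012800}$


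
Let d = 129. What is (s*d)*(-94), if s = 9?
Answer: -109134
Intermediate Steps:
(s*d)*(-94) = (9*129)*(-94) = 1161*(-94) = -109134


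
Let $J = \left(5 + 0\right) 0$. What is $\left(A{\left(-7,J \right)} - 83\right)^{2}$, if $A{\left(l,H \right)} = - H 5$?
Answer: $6889$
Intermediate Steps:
$J = 0$ ($J = 5 \cdot 0 = 0$)
$A{\left(l,H \right)} = - 5 H$
$\left(A{\left(-7,J \right)} - 83\right)^{2} = \left(\left(-5\right) 0 - 83\right)^{2} = \left(0 - 83\right)^{2} = \left(-83\right)^{2} = 6889$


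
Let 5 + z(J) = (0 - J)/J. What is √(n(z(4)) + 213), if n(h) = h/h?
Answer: √214 ≈ 14.629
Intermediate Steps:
z(J) = -6 (z(J) = -5 + (0 - J)/J = -5 + (-J)/J = -5 - 1 = -6)
n(h) = 1
√(n(z(4)) + 213) = √(1 + 213) = √214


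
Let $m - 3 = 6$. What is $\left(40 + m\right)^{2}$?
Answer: $2401$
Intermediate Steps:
$m = 9$ ($m = 3 + 6 = 9$)
$\left(40 + m\right)^{2} = \left(40 + 9\right)^{2} = 49^{2} = 2401$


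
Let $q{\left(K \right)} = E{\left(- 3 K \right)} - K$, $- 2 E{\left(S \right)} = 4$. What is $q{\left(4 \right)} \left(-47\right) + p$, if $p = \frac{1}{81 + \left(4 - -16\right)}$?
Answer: $\frac{28483}{101} \approx 282.01$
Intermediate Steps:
$E{\left(S \right)} = -2$ ($E{\left(S \right)} = \left(- \frac{1}{2}\right) 4 = -2$)
$p = \frac{1}{101}$ ($p = \frac{1}{81 + \left(4 + 16\right)} = \frac{1}{81 + 20} = \frac{1}{101} \approx 0.009901$)
$q{\left(K \right)} = -2 - K$
$q{\left(4 \right)} \left(-47\right) + p = \left(-2 - 4\right) \left(-47\right) + \frac{1}{101} = \left(-6\right) \left(-47\right) + \frac{1}{101} = 282 + \frac{1}{101} = \frac{28483}{101}$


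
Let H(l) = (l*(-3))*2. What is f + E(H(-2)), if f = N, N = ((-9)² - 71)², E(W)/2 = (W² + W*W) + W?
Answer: 700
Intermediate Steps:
H(l) = -6*l (H(l) = -3*l*2 = -6*l)
E(W) = 2*W + 4*W² (E(W) = 2*((W² + W*W) + W) = 2*((W² + W²) + W) = 2*(2*W² + W) = 2*(W + 2*W²) = 2*W + 4*W²)
N = 100 (N = (81 - 71)² = 10² = 100)
f = 100
f + E(H(-2)) = 100 + 2*(-6*(-2))*(1 + 2*(-6*(-2))) = 100 + 2*12*(1 + 2*12) = 100 + 2*12*(1 + 24) = 100 + 2*12*25 = 100 + 600 = 700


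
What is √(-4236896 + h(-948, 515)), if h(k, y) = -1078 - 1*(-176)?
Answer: I*√4237798 ≈ 2058.6*I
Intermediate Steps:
h(k, y) = -902 (h(k, y) = -1078 + 176 = -902)
√(-4236896 + h(-948, 515)) = √(-4236896 - 902) = √(-4237798) = I*√4237798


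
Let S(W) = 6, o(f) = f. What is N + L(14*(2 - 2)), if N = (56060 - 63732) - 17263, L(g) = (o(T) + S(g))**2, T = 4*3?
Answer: -24611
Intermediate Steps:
T = 12
L(g) = 324 (L(g) = (12 + 6)**2 = 18**2 = 324)
N = -24935 (N = -7672 - 17263 = -24935)
N + L(14*(2 - 2)) = -24935 + 324 = -24611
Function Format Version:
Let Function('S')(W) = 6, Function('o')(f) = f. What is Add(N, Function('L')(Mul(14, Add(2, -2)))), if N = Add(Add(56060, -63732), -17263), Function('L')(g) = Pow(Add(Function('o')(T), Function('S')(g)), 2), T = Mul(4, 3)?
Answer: -24611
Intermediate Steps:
T = 12
Function('L')(g) = 324 (Function('L')(g) = Pow(Add(12, 6), 2) = Pow(18, 2) = 324)
N = -24935 (N = Add(-7672, -17263) = -24935)
Add(N, Function('L')(Mul(14, Add(2, -2)))) = Add(-24935, 324) = -24611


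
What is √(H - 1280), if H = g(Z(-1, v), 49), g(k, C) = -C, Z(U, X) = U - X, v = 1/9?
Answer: I*√1329 ≈ 36.455*I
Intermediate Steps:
v = ⅑ (v = 1*(⅑) = ⅑ ≈ 0.11111)
H = -49 (H = -1*49 = -49)
√(H - 1280) = √(-49 - 1280) = √(-1329) = I*√1329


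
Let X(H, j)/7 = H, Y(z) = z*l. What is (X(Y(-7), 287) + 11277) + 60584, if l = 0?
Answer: 71861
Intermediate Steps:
Y(z) = 0 (Y(z) = z*0 = 0)
X(H, j) = 7*H
(X(Y(-7), 287) + 11277) + 60584 = (7*0 + 11277) + 60584 = (0 + 11277) + 60584 = 11277 + 60584 = 71861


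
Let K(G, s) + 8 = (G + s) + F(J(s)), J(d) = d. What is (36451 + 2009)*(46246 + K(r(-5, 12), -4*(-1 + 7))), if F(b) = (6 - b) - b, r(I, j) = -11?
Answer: 1779044220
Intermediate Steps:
F(b) = 6 - 2*b
K(G, s) = -2 + G - s (K(G, s) = -8 + ((G + s) + (6 - 2*s)) = -8 + (6 + G - s) = -2 + G - s)
(36451 + 2009)*(46246 + K(r(-5, 12), -4*(-1 + 7))) = (36451 + 2009)*(46246 + (-2 - 11 - (-4)*(-1 + 7))) = 38460*(46246 + (-2 - 11 - (-4)*6)) = 38460*(46246 + (-2 - 11 - 1*(-24))) = 38460*(46246 + (-2 - 11 + 24)) = 38460*(46246 + 11) = 38460*46257 = 1779044220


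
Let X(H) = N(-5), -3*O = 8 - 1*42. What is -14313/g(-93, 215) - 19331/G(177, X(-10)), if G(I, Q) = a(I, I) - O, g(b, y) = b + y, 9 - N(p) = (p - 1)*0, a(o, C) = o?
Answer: -14188707/60634 ≈ -234.01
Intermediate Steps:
O = 34/3 (O = -(8 - 1*42)/3 = -(8 - 42)/3 = -⅓*(-34) = 34/3 ≈ 11.333)
N(p) = 9 (N(p) = 9 - (p - 1)*0 = 9 - (-1 + p)*0 = 9 - 1*0 = 9 + 0 = 9)
X(H) = 9
G(I, Q) = -34/3 + I (G(I, Q) = I - 1*34/3 = I - 34/3 = -34/3 + I)
-14313/g(-93, 215) - 19331/G(177, X(-10)) = -14313/(-93 + 215) - 19331/(-34/3 + 177) = -14313/122 - 19331/497/3 = -14313*1/122 - 19331*3/497 = -14313/122 - 57993/497 = -14188707/60634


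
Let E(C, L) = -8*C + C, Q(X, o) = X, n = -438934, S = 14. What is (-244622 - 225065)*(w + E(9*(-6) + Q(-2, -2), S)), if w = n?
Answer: 205977476354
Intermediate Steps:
w = -438934
E(C, L) = -7*C
(-244622 - 225065)*(w + E(9*(-6) + Q(-2, -2), S)) = (-244622 - 225065)*(-438934 - 7*(9*(-6) - 2)) = -469687*(-438934 - 7*(-54 - 2)) = -469687*(-438934 - 7*(-56)) = -469687*(-438934 + 392) = -469687*(-438542) = 205977476354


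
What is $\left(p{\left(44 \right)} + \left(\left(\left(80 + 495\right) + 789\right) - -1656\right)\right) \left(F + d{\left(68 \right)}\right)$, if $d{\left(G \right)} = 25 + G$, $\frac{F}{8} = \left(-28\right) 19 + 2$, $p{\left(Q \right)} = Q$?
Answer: $-12706408$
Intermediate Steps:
$F = -4240$ ($F = 8 \left(\left(-28\right) 19 + 2\right) = 8 \left(-532 + 2\right) = 8 \left(-530\right) = -4240$)
$\left(p{\left(44 \right)} + \left(\left(\left(80 + 495\right) + 789\right) - -1656\right)\right) \left(F + d{\left(68 \right)}\right) = \left(44 + \left(\left(\left(80 + 495\right) + 789\right) - -1656\right)\right) \left(-4240 + \left(25 + 68\right)\right) = \left(44 + \left(\left(575 + 789\right) + 1656\right)\right) \left(-4240 + 93\right) = \left(44 + \left(1364 + 1656\right)\right) \left(-4147\right) = \left(44 + 3020\right) \left(-4147\right) = 3064 \left(-4147\right) = -12706408$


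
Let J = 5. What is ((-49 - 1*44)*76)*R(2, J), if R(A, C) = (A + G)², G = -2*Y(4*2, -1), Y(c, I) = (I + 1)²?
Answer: -28272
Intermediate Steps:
Y(c, I) = (1 + I)²
G = 0 (G = -2*(1 - 1)² = -2*0² = -2*0 = 0)
R(A, C) = A² (R(A, C) = (A + 0)² = A²)
((-49 - 1*44)*76)*R(2, J) = ((-49 - 1*44)*76)*2² = ((-49 - 44)*76)*4 = -93*76*4 = -7068*4 = -28272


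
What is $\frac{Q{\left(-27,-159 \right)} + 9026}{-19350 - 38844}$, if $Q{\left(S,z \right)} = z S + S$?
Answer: $- \frac{6646}{29097} \approx -0.22841$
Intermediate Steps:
$Q{\left(S,z \right)} = S + S z$ ($Q{\left(S,z \right)} = S z + S = S + S z$)
$\frac{Q{\left(-27,-159 \right)} + 9026}{-19350 - 38844} = \frac{- 27 \left(1 - 159\right) + 9026}{-19350 - 38844} = \frac{\left(-27\right) \left(-158\right) + 9026}{-58194} = \left(4266 + 9026\right) \left(- \frac{1}{58194}\right) = 13292 \left(- \frac{1}{58194}\right) = - \frac{6646}{29097}$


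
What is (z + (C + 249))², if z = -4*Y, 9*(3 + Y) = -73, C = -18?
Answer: 6145441/81 ≈ 75870.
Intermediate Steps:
Y = -100/9 (Y = -3 + (⅑)*(-73) = -3 - 73/9 = -100/9 ≈ -11.111)
z = 400/9 (z = -4*(-100/9) = 400/9 ≈ 44.444)
(z + (C + 249))² = (400/9 + (-18 + 249))² = (400/9 + 231)² = (2479/9)² = 6145441/81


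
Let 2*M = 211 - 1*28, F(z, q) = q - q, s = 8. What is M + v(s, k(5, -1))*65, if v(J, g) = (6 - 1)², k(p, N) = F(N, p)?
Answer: 3433/2 ≈ 1716.5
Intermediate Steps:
F(z, q) = 0
k(p, N) = 0
v(J, g) = 25 (v(J, g) = 5² = 25)
M = 183/2 (M = (211 - 1*28)/2 = (211 - 28)/2 = (½)*183 = 183/2 ≈ 91.500)
M + v(s, k(5, -1))*65 = 183/2 + 25*65 = 183/2 + 1625 = 3433/2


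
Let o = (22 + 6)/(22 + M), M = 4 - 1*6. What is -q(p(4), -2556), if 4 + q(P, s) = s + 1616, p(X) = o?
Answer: 944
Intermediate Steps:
M = -2 (M = 4 - 6 = -2)
o = 7/5 (o = (22 + 6)/(22 - 2) = 28/20 = 28*(1/20) = 7/5 ≈ 1.4000)
p(X) = 7/5
q(P, s) = 1612 + s (q(P, s) = -4 + (s + 1616) = -4 + (1616 + s) = 1612 + s)
-q(p(4), -2556) = -(1612 - 2556) = -1*(-944) = 944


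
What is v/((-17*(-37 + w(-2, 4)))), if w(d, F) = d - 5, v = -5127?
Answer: -5127/748 ≈ -6.8543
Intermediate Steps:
w(d, F) = -5 + d
v/((-17*(-37 + w(-2, 4)))) = -5127*(-1/(17*(-37 + (-5 - 2)))) = -5127*(-1/(17*(-37 - 7))) = -5127/((-17*(-44))) = -5127/748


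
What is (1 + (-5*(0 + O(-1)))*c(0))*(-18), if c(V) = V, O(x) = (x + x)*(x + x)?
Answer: -18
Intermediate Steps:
O(x) = 4*x² (O(x) = (2*x)*(2*x) = 4*x²)
(1 + (-5*(0 + O(-1)))*c(0))*(-18) = (1 - 5*(0 + 4*(-1)²)*0)*(-18) = (1 - 5*(0 + 4*1)*0)*(-18) = (1 - 5*(0 + 4)*0)*(-18) = (1 - 5*4*0)*(-18) = (1 - 20*0)*(-18) = (1 + 0)*(-18) = 1*(-18) = -18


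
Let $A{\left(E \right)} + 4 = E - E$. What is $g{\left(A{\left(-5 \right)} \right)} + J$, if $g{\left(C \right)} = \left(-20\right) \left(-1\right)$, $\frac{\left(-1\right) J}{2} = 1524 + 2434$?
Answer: $-7896$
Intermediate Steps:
$A{\left(E \right)} = -4$ ($A{\left(E \right)} = -4 + \left(E - E\right) = -4 + 0 = -4$)
$J = -7916$ ($J = - 2 \left(1524 + 2434\right) = \left(-2\right) 3958 = -7916$)
$g{\left(C \right)} = 20$
$g{\left(A{\left(-5 \right)} \right)} + J = 20 - 7916 = -7896$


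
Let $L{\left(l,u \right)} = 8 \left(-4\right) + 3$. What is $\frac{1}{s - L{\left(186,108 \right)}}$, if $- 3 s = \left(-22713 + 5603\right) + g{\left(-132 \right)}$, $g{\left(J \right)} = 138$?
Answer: $\frac{3}{17059} \approx 0.00017586$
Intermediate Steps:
$L{\left(l,u \right)} = -29$ ($L{\left(l,u \right)} = -32 + 3 = -29$)
$s = \frac{16972}{3}$ ($s = - \frac{\left(-22713 + 5603\right) + 138}{3} = - \frac{-17110 + 138}{3} = \left(- \frac{1}{3}\right) \left(-16972\right) = \frac{16972}{3} \approx 5657.3$)
$\frac{1}{s - L{\left(186,108 \right)}} = \frac{1}{\frac{16972}{3} - -29} = \frac{1}{\frac{16972}{3} + 29} = \frac{1}{\frac{17059}{3}} = \frac{3}{17059}$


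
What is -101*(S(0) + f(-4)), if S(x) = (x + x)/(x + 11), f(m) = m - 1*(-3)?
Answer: 101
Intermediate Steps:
f(m) = 3 + m (f(m) = m + 3 = 3 + m)
S(x) = 2*x/(11 + x) (S(x) = (2*x)/(11 + x) = 2*x/(11 + x))
-101*(S(0) + f(-4)) = -101*(2*0/(11 + 0) + (3 - 4)) = -101*(2*0/11 - 1) = -101*(2*0*(1/11) - 1) = -101*(0 - 1) = -101*(-1) = 101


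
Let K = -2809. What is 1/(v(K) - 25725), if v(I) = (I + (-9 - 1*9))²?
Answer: 1/7966204 ≈ 1.2553e-7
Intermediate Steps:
v(I) = (-18 + I)² (v(I) = (I + (-9 - 9))² = (I - 18)² = (-18 + I)²)
1/(v(K) - 25725) = 1/((-18 - 2809)² - 25725) = 1/((-2827)² - 25725) = 1/(7991929 - 25725) = 1/7966204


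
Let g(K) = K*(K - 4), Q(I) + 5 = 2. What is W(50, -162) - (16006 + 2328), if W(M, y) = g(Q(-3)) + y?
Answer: -18475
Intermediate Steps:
Q(I) = -3 (Q(I) = -5 + 2 = -3)
g(K) = K*(-4 + K)
W(M, y) = 21 + y (W(M, y) = -3*(-4 - 3) + y = -3*(-7) + y = 21 + y)
W(50, -162) - (16006 + 2328) = (21 - 162) - (16006 + 2328) = -141 - 1*18334 = -141 - 18334 = -18475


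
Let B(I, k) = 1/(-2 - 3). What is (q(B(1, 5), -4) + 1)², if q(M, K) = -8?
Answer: 49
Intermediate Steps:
B(I, k) = -⅕ (B(I, k) = 1/(-5) = -⅕)
(q(B(1, 5), -4) + 1)² = (-8 + 1)² = (-7)² = 49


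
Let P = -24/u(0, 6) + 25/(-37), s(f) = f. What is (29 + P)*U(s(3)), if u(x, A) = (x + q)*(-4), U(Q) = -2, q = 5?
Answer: -10924/185 ≈ -59.049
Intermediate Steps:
u(x, A) = -20 - 4*x (u(x, A) = (x + 5)*(-4) = (5 + x)*(-4) = -20 - 4*x)
P = 97/185 (P = -24/(-20 - 4*0) + 25/(-37) = -24/(-20 + 0) + 25*(-1/37) = -24/(-20) - 25/37 = -24*(-1/20) - 25/37 = 6/5 - 25/37 = 97/185 ≈ 0.52432)
(29 + P)*U(s(3)) = (29 + 97/185)*(-2) = (5462/185)*(-2) = -10924/185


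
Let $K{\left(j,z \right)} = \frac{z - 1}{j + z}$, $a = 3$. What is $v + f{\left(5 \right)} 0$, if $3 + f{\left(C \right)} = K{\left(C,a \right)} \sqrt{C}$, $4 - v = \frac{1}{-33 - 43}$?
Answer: $\frac{305}{76} \approx 4.0132$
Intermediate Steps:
$v = \frac{305}{76}$ ($v = 4 - \frac{1}{-33 - 43} = 4 - \frac{1}{-76} = 4 - - \frac{1}{76} = 4 + \frac{1}{76} = \frac{305}{76} \approx 4.0132$)
$K{\left(j,z \right)} = \frac{-1 + z}{j + z}$
$f{\left(C \right)} = -3 + \frac{2 \sqrt{C}}{3 + C}$ ($f{\left(C \right)} = -3 + \frac{-1 + 3}{C + 3} \sqrt{C} = -3 + \frac{1}{3 + C} 2 \sqrt{C} = -3 + \frac{2}{3 + C} \sqrt{C} = -3 + \frac{2 \sqrt{C}}{3 + C}$)
$v + f{\left(5 \right)} 0 = \frac{305}{76} + \frac{-9 - 15 + 2 \sqrt{5}}{3 + 5} \cdot 0 = \frac{305}{76} + \frac{-9 - 15 + 2 \sqrt{5}}{8} \cdot 0 = \frac{305}{76} + \frac{-24 + 2 \sqrt{5}}{8} \cdot 0 = \frac{305}{76} + \left(-3 + \frac{\sqrt{5}}{4}\right) 0 = \frac{305}{76} + 0 = \frac{305}{76}$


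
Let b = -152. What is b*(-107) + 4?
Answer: 16268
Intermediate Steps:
b*(-107) + 4 = -152*(-107) + 4 = 16264 + 4 = 16268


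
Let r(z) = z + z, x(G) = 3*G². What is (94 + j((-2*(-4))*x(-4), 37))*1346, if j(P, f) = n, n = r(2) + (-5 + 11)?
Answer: 139984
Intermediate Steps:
r(z) = 2*z
n = 10 (n = 2*2 + (-5 + 11) = 4 + 6 = 10)
j(P, f) = 10
(94 + j((-2*(-4))*x(-4), 37))*1346 = (94 + 10)*1346 = 104*1346 = 139984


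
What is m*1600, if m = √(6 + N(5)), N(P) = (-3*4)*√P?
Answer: 1600*√(6 - 12*√5) ≈ 7302.9*I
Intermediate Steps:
N(P) = -12*√P
m = √(6 - 12*√5) ≈ 4.5643*I
m*1600 = √(6 - 12*√5)*1600 = 1600*√(6 - 12*√5)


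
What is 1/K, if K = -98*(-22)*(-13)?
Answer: -1/28028 ≈ -3.5679e-5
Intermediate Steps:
K = -28028 (K = 2156*(-13) = -28028)
1/K = 1/(-28028) = -1/28028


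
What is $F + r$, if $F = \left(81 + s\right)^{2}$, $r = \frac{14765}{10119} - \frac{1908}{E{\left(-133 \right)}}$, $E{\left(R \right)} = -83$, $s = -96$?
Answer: $\frac{209504872}{839877} \approx 249.45$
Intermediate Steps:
$r = \frac{20532547}{839877}$ ($r = \frac{14765}{10119} - \frac{1908}{-83} = 14765 \cdot \frac{1}{10119} - - \frac{1908}{83} = \frac{14765}{10119} + \frac{1908}{83} = \frac{20532547}{839877} \approx 24.447$)
$F = 225$ ($F = \left(81 - 96\right)^{2} = \left(-15\right)^{2} = 225$)
$F + r = 225 + \frac{20532547}{839877} = \frac{209504872}{839877}$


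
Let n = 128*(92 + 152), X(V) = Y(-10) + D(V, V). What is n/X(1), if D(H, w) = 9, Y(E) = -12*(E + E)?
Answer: 31232/249 ≈ 125.43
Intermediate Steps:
Y(E) = -24*E
X(V) = 249 (X(V) = -24*(-10) + 9 = 240 + 9 = 249)
n = 31232 (n = 128*244 = 31232)
n/X(1) = 31232/249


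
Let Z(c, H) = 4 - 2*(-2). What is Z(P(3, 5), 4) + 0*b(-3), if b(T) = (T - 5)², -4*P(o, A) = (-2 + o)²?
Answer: 8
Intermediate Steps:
P(o, A) = -(-2 + o)²/4
b(T) = (-5 + T)²
Z(c, H) = 8 (Z(c, H) = 4 + 4 = 8)
Z(P(3, 5), 4) + 0*b(-3) = 8 + 0*(-5 - 3)² = 8 + 0*(-8)² = 8 + 0*64 = 8 + 0 = 8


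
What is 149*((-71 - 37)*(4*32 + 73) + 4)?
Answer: -3233896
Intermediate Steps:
149*((-71 - 37)*(4*32 + 73) + 4) = 149*(-108*(128 + 73) + 4) = 149*(-108*201 + 4) = 149*(-21708 + 4) = 149*(-21704) = -3233896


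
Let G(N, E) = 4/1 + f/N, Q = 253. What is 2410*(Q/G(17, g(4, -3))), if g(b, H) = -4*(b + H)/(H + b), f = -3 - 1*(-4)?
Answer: 450670/3 ≈ 1.5022e+5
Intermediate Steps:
f = 1 (f = -3 + 4 = 1)
g(b, H) = -4 (g(b, H) = -4*(H + b)/(H + b) = -4*1 = -4)
G(N, E) = 4 + 1/N (G(N, E) = 4/1 + 1/N = 4*1 + 1/N = 4 + 1/N)
2410*(Q/G(17, g(4, -3))) = 2410*(253/(4 + 1/17)) = 2410*(253/(69/17)) = 2410*(253*(17/69)) = 2410*(187/3) = 450670/3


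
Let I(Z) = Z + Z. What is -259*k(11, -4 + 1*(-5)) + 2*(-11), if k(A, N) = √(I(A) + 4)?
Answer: -22 - 259*√26 ≈ -1342.6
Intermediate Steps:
I(Z) = 2*Z
k(A, N) = √(4 + 2*A) (k(A, N) = √(2*A + 4) = √(4 + 2*A))
-259*k(11, -4 + 1*(-5)) + 2*(-11) = -259*√(4 + 2*11) + 2*(-11) = -259*√(4 + 22) - 22 = -259*√26 - 22 = -22 - 259*√26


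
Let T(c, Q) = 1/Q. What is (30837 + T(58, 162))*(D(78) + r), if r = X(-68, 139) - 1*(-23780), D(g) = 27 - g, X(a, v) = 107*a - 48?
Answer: 81952735975/162 ≈ 5.0588e+8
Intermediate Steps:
X(a, v) = -48 + 107*a
r = 16456 (r = (-48 + 107*(-68)) - 1*(-23780) = (-48 - 7276) + 23780 = -7324 + 23780 = 16456)
(30837 + T(58, 162))*(D(78) + r) = (30837 + 1/162)*((27 - 1*78) + 16456) = (30837 + 1/162)*((27 - 78) + 16456) = 4995595*(-51 + 16456)/162 = (4995595/162)*16405 = 81952735975/162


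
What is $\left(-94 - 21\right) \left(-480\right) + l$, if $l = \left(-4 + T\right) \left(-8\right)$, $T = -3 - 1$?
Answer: $55264$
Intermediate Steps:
$T = -4$ ($T = -3 - 1 = -4$)
$l = 64$ ($l = \left(-4 - 4\right) \left(-8\right) = \left(-8\right) \left(-8\right) = 64$)
$\left(-94 - 21\right) \left(-480\right) + l = \left(-94 - 21\right) \left(-480\right) + 64 = \left(-115\right) \left(-480\right) + 64 = 55200 + 64 = 55264$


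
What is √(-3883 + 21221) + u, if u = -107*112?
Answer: -11984 + √17338 ≈ -11852.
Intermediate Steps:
u = -11984
√(-3883 + 21221) + u = √(-3883 + 21221) - 11984 = √17338 - 11984 = -11984 + √17338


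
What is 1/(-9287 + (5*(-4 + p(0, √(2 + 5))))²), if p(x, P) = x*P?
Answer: -1/8887 ≈ -0.00011252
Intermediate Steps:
p(x, P) = P*x
1/(-9287 + (5*(-4 + p(0, √(2 + 5))))²) = 1/(-9287 + (5*(-4 + √(2 + 5)*0))²) = 1/(-9287 + (5*(-4 + √7*0))²) = 1/(-9287 + (5*(-4 + 0))²) = 1/(-9287 + (5*(-4))²) = 1/(-9287 + (-20)²) = 1/(-9287 + 400) = 1/(-8887) = -1/8887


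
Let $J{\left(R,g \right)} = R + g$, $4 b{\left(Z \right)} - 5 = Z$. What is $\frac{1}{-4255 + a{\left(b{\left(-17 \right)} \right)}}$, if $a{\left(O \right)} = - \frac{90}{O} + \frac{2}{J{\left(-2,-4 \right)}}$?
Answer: $- \frac{3}{12676} \approx -0.00023667$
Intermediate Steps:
$b{\left(Z \right)} = \frac{5}{4} + \frac{Z}{4}$
$a{\left(O \right)} = - \frac{1}{3} - \frac{90}{O}$ ($a{\left(O \right)} = - \frac{90}{O} + \frac{2}{-2 - 4} = - \frac{90}{O} + \frac{2}{-6} = - \frac{90}{O} + 2 \left(- \frac{1}{6}\right) = - \frac{90}{O} - \frac{1}{3} = - \frac{1}{3} - \frac{90}{O}$)
$\frac{1}{-4255 + a{\left(b{\left(-17 \right)} \right)}} = \frac{1}{-4255 + \frac{-270 - \left(\frac{5}{4} + \frac{1}{4} \left(-17\right)\right)}{3 \left(\frac{5}{4} + \frac{1}{4} \left(-17\right)\right)}} = \frac{1}{-4255 + \frac{-270 - \left(\frac{5}{4} - \frac{17}{4}\right)}{3 \left(\frac{5}{4} - \frac{17}{4}\right)}} = \frac{1}{-4255 + \frac{-270 - -3}{3 \left(-3\right)}} = \frac{1}{-4255 + \frac{1}{3} \left(- \frac{1}{3}\right) \left(-270 + 3\right)} = \frac{1}{-4255 + \frac{1}{3} \left(- \frac{1}{3}\right) \left(-267\right)} = \frac{1}{-4255 + \frac{89}{3}} = \frac{1}{- \frac{12676}{3}} = - \frac{3}{12676}$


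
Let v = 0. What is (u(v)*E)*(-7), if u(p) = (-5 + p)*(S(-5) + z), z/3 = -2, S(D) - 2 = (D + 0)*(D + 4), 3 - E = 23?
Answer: -700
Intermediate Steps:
E = -20 (E = 3 - 1*23 = 3 - 23 = -20)
S(D) = 2 + D*(4 + D) (S(D) = 2 + (D + 0)*(D + 4) = 2 + D*(4 + D))
z = -6 (z = 3*(-2) = -6)
u(p) = -5 + p (u(p) = (-5 + p)*((2 + (-5)² + 4*(-5)) - 6) = (-5 + p)*((2 + 25 - 20) - 6) = (-5 + p)*(7 - 6) = (-5 + p)*1 = -5 + p)
(u(v)*E)*(-7) = ((-5 + 0)*(-20))*(-7) = -5*(-20)*(-7) = 100*(-7) = -700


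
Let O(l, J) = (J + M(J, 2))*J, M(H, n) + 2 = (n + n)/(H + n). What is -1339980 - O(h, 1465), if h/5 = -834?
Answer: -5109970285/1467 ≈ -3.4833e+6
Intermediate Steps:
M(H, n) = -2 + 2*n/(H + n) (M(H, n) = -2 + (n + n)/(H + n) = -2 + (2*n)/(H + n) = -2 + 2*n/(H + n))
h = -4170 (h = 5*(-834) = -4170)
O(l, J) = J*(J - 2*J/(2 + J)) (O(l, J) = (J - 2*J/(J + 2))*J = (J - 2*J/(2 + J))*J = J*(J - 2*J/(2 + J)))
-1339980 - O(h, 1465) = -1339980 - 1465**3/(2 + 1465) = -1339980 - 3144219625/1467 = -5109970285/1467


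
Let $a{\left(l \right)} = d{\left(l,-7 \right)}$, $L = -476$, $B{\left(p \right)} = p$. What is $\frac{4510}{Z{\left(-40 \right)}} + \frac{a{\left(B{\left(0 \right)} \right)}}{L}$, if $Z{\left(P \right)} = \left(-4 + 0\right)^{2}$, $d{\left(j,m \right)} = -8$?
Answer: $\frac{268361}{952} \approx 281.89$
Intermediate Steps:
$Z{\left(P \right)} = 16$ ($Z{\left(P \right)} = \left(-4\right)^{2} = 16$)
$a{\left(l \right)} = -8$
$\frac{4510}{Z{\left(-40 \right)}} + \frac{a{\left(B{\left(0 \right)} \right)}}{L} = \frac{4510}{16} - \frac{8}{-476} = 4510 \cdot \frac{1}{16} - - \frac{2}{119} = \frac{2255}{8} + \frac{2}{119} = \frac{268361}{952}$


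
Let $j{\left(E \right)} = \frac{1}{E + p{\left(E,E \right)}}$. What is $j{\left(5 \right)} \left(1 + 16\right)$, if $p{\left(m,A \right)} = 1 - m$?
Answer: $17$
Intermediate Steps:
$j{\left(E \right)} = 1$ ($j{\left(E \right)} = \frac{1}{E - \left(-1 + E\right)} = 1^{-1} = 1$)
$j{\left(5 \right)} \left(1 + 16\right) = 1 \left(1 + 16\right) = 1 \cdot 17 = 17$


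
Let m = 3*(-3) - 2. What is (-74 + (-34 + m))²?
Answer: 14161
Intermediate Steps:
m = -11 (m = -9 - 2 = -11)
(-74 + (-34 + m))² = (-74 + (-34 - 11))² = (-74 - 45)² = (-119)² = 14161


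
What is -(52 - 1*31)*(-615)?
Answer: 12915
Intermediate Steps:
-(52 - 1*31)*(-615) = -(52 - 31)*(-615) = -21*(-615) = -1*(-12915) = 12915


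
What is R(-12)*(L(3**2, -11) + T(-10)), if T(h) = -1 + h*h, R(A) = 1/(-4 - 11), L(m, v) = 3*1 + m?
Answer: -37/5 ≈ -7.4000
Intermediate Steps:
L(m, v) = 3 + m
R(A) = -1/15 (R(A) = 1/(-15) = -1/15)
T(h) = -1 + h**2
R(-12)*(L(3**2, -11) + T(-10)) = -((3 + 3**2) + (-1 + (-10)**2))/15 = -((3 + 9) + (-1 + 100))/15 = -(12 + 99)/15 = -1/15*111 = -37/5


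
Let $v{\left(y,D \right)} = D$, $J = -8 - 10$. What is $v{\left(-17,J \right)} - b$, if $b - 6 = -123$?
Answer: $99$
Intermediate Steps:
$b = -117$ ($b = 6 - 123 = -117$)
$J = -18$ ($J = -8 - 10 = -18$)
$v{\left(-17,J \right)} - b = -18 - -117 = -18 + 117 = 99$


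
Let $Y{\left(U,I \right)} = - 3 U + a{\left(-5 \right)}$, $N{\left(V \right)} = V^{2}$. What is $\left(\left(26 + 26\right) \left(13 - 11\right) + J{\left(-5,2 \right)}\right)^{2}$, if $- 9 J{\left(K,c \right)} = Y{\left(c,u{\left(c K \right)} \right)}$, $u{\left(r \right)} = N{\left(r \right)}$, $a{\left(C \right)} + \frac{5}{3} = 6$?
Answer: $\frac{7912969}{729} \approx 10855.0$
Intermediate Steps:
$a{\left(C \right)} = \frac{13}{3}$ ($a{\left(C \right)} = - \frac{5}{3} + 6 = \frac{13}{3}$)
$u{\left(r \right)} = r^{2}$
$Y{\left(U,I \right)} = \frac{13}{3} - 3 U$ ($Y{\left(U,I \right)} = - 3 U + \frac{13}{3} = \frac{13}{3} - 3 U$)
$J{\left(K,c \right)} = - \frac{13}{27} + \frac{c}{3}$ ($J{\left(K,c \right)} = - \frac{\frac{13}{3} - 3 c}{9} = - \frac{13}{27} + \frac{c}{3}$)
$\left(\left(26 + 26\right) \left(13 - 11\right) + J{\left(-5,2 \right)}\right)^{2} = \left(\left(26 + 26\right) \left(13 - 11\right) + \left(- \frac{13}{27} + \frac{1}{3} \cdot 2\right)\right)^{2} = \left(52 \cdot 2 + \left(- \frac{13}{27} + \frac{2}{3}\right)\right)^{2} = \left(104 + \frac{5}{27}\right)^{2} = \left(\frac{2813}{27}\right)^{2} = \frac{7912969}{729}$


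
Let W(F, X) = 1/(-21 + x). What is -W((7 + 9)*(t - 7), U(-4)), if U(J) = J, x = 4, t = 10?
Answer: 1/17 ≈ 0.058824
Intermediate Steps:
W(F, X) = -1/17 (W(F, X) = 1/(-21 + 4) = 1/(-17) = -1/17)
-W((7 + 9)*(t - 7), U(-4)) = -1*(-1/17) = 1/17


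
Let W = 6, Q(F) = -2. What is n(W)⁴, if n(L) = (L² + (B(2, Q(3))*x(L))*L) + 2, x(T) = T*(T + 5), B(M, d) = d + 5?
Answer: 2259237461776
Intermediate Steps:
B(M, d) = 5 + d
x(T) = T*(5 + T)
n(L) = 2 + L² + 3*L²*(5 + L) (n(L) = (L² + ((5 - 2)*(L*(5 + L)))*L) + 2 = (L² + (3*(L*(5 + L)))*L) + 2 = (L² + (3*L*(5 + L))*L) + 2 = (L² + 3*L²*(5 + L)) + 2 = 2 + L² + 3*L²*(5 + L))
n(W)⁴ = (2 + 3*6³ + 16*6²)⁴ = (2 + 3*216 + 16*36)⁴ = (2 + 648 + 576)⁴ = 1226⁴ = 2259237461776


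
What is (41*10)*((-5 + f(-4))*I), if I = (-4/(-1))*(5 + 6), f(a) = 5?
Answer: 0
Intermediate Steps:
I = 44 (I = -4*(-1)*11 = 4*11 = 44)
(41*10)*((-5 + f(-4))*I) = (41*10)*((-5 + 5)*44) = 410*(0*44) = 410*0 = 0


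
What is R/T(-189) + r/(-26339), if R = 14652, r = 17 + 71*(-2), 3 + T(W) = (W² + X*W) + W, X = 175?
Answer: 64370963/10772651 ≈ 5.9754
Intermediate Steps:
T(W) = -3 + W² + 176*W (T(W) = -3 + ((W² + 175*W) + W) = -3 + (W² + 176*W) = -3 + W² + 176*W)
r = -125 (r = 17 - 142 = -125)
R/T(-189) + r/(-26339) = 14652/(-3 + (-189)² + 176*(-189)) - 125/(-26339) = 14652/(-3 + 35721 - 33264) - 125*(-1/26339) = 14652/2454 + 125/26339 = 14652*(1/2454) + 125/26339 = 2442/409 + 125/26339 = 64370963/10772651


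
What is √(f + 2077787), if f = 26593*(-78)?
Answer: √3533 ≈ 59.439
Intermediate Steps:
f = -2074254
√(f + 2077787) = √(-2074254 + 2077787) = √3533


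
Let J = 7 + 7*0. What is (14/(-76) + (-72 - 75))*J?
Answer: -39151/38 ≈ -1030.3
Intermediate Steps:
J = 7 (J = 7 + 0 = 7)
(14/(-76) + (-72 - 75))*J = (14/(-76) + (-72 - 75))*7 = (14*(-1/76) - 147)*7 = (-7/38 - 147)*7 = -5593/38*7 = -39151/38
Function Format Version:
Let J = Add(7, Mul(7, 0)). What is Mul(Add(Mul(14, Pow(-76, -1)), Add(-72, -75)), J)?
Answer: Rational(-39151, 38) ≈ -1030.3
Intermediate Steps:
J = 7 (J = Add(7, 0) = 7)
Mul(Add(Mul(14, Pow(-76, -1)), Add(-72, -75)), J) = Mul(Add(Mul(14, Pow(-76, -1)), Add(-72, -75)), 7) = Mul(Add(Mul(14, Rational(-1, 76)), -147), 7) = Mul(Add(Rational(-7, 38), -147), 7) = Mul(Rational(-5593, 38), 7) = Rational(-39151, 38)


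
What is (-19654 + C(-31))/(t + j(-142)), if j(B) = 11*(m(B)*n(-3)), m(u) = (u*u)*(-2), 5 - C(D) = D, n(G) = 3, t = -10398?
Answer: 9809/670611 ≈ 0.014627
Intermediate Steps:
C(D) = 5 - D
m(u) = -2*u**2 (m(u) = u**2*(-2) = -2*u**2)
j(B) = -66*B**2 (j(B) = 11*(-2*B**2*3) = 11*(-6*B**2) = -66*B**2)
(-19654 + C(-31))/(t + j(-142)) = (-19654 + (5 - 1*(-31)))/(-10398 - 66*(-142)**2) = (-19654 + (5 + 31))/(-10398 - 66*20164) = (-19654 + 36)/(-10398 - 1330824) = -19618/(-1341222) = -19618*(-1/1341222) = 9809/670611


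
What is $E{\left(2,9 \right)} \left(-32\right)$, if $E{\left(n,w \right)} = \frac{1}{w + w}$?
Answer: $- \frac{16}{9} \approx -1.7778$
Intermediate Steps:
$E{\left(n,w \right)} = \frac{1}{2 w}$
$E{\left(2,9 \right)} \left(-32\right) = \frac{1}{2 \cdot 9} \left(-32\right) = \frac{1}{2} \cdot \frac{1}{9} \left(-32\right) = \frac{1}{18} \left(-32\right) = - \frac{16}{9}$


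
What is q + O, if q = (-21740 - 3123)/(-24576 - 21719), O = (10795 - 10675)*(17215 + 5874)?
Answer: 2729120329/985 ≈ 2.7707e+6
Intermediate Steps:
O = 2770680 (O = 120*23089 = 2770680)
q = 529/985 (q = -24863/(-46295) = -24863*(-1/46295) = 529/985 ≈ 0.53706)
q + O = 529/985 + 2770680 = 2729120329/985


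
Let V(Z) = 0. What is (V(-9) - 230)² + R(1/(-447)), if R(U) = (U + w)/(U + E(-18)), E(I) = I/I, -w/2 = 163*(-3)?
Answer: 24030565/446 ≈ 53880.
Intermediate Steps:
w = 978 (w = -326*(-3) = -2*(-489) = 978)
E(I) = 1
R(U) = (978 + U)/(1 + U) (R(U) = (U + 978)/(U + 1) = (978 + U)/(1 + U))
(V(-9) - 230)² + R(1/(-447)) = (0 - 230)² + (978 + 1/(-447))/(1 + 1/(-447)) = (-230)² + (978 - 1/447)/(1 - 1/447) = 52900 + (437165/447)/(446/447) = 52900 + (447/446)*(437165/447) = 52900 + 437165/446 = 24030565/446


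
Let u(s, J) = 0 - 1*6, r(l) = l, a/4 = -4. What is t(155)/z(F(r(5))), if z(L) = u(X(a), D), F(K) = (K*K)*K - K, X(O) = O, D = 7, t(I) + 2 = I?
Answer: -51/2 ≈ -25.500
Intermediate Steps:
a = -16 (a = 4*(-4) = -16)
t(I) = -2 + I
u(s, J) = -6 (u(s, J) = 0 - 6 = -6)
F(K) = K³ - K (F(K) = K²*K - K = K³ - K)
z(L) = -6
t(155)/z(F(r(5))) = (-2 + 155)/(-6) = 153*(-⅙) = -51/2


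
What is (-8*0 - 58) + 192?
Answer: 134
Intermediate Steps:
(-8*0 - 58) + 192 = (0 - 58) + 192 = -58 + 192 = 134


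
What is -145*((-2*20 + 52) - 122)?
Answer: 15950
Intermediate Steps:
-145*((-2*20 + 52) - 122) = -145*((-40 + 52) - 122) = -145*(12 - 122) = -145*(-110) = 15950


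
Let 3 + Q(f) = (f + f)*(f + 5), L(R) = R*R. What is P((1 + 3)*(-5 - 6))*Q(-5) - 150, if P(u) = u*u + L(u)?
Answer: -11766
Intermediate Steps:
L(R) = R²
P(u) = 2*u² (P(u) = u*u + u² = u² + u² = 2*u²)
Q(f) = -3 + 2*f*(5 + f) (Q(f) = -3 + (f + f)*(f + 5) = -3 + (2*f)*(5 + f) = -3 + 2*f*(5 + f))
P((1 + 3)*(-5 - 6))*Q(-5) - 150 = (2*((1 + 3)*(-5 - 6))²)*(-3 + 2*(-5)² + 10*(-5)) - 150 = (2*(4*(-11))²)*(-3 + 2*25 - 50) - 150 = (2*(-44)²)*(-3 + 50 - 50) - 150 = (2*1936)*(-3) - 150 = 3872*(-3) - 150 = -11616 - 150 = -11766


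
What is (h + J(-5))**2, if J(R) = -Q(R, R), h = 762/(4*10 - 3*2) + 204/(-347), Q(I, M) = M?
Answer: 25037998756/34798201 ≈ 719.52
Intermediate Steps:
h = 128739/5899 (h = 762/(40 - 6) + 204*(-1/347) = 762/34 - 204/347 = 762*(1/34) - 204/347 = 381/17 - 204/347 = 128739/5899 ≈ 21.824)
J(R) = -R
(h + J(-5))**2 = (128739/5899 - 1*(-5))**2 = (128739/5899 + 5)**2 = (158234/5899)**2 = 25037998756/34798201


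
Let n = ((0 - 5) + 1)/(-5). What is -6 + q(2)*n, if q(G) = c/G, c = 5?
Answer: -4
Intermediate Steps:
q(G) = 5/G
n = ⅘ (n = (-5 + 1)*(-⅕) = -4*(-⅕) = ⅘ ≈ 0.80000)
-6 + q(2)*n = -6 + (5/2)*(⅘) = -6 + 2 = -4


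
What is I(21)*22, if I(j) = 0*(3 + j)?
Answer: 0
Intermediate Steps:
I(j) = 0
I(21)*22 = 0*22 = 0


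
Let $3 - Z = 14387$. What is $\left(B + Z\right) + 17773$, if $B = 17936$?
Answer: $21325$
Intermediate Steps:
$Z = -14384$ ($Z = 3 - 14387 = -14384$)
$\left(B + Z\right) + 17773 = \left(17936 - 14384\right) + 17773 = 3552 + 17773 = 21325$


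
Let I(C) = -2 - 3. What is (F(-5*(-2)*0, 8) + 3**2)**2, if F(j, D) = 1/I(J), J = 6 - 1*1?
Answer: 1936/25 ≈ 77.440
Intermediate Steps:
J = 5 (J = 6 - 1 = 5)
I(C) = -5
F(j, D) = -1/5 (F(j, D) = 1/(-5) = -1/5)
(F(-5*(-2)*0, 8) + 3**2)**2 = (-1/5 + 3**2)**2 = (-1/5 + 9)**2 = (44/5)**2 = 1936/25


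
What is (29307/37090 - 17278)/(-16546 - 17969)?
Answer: 640811713/1280161350 ≈ 0.50057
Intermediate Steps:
(29307/37090 - 17278)/(-16546 - 17969) = (29307*(1/37090) - 17278)/(-34515) = (29307/37090 - 17278)*(-1/34515) = -640811713/37090*(-1/34515) = 640811713/1280161350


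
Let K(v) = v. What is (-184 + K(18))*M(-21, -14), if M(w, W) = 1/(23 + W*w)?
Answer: -166/317 ≈ -0.52366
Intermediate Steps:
(-184 + K(18))*M(-21, -14) = (-184 + 18)/(23 - 14*(-21)) = -166/(23 + 294) = -166/317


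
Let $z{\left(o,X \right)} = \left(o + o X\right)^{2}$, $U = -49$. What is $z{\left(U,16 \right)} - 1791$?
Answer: $692098$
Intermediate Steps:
$z{\left(o,X \right)} = \left(o + X o\right)^{2}$
$z{\left(U,16 \right)} - 1791 = \left(-49\right)^{2} \left(1 + 16\right)^{2} - 1791 = 2401 \cdot 17^{2} - 1791 = 2401 \cdot 289 - 1791 = 693889 - 1791 = 692098$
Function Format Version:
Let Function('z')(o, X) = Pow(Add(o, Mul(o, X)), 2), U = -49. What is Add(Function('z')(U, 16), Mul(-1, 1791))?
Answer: 692098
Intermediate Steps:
Function('z')(o, X) = Pow(Add(o, Mul(X, o)), 2)
Add(Function('z')(U, 16), Mul(-1, 1791)) = Add(Mul(Pow(-49, 2), Pow(Add(1, 16), 2)), Mul(-1, 1791)) = Add(Mul(2401, Pow(17, 2)), -1791) = Add(Mul(2401, 289), -1791) = Add(693889, -1791) = 692098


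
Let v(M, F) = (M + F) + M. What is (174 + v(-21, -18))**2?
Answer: 12996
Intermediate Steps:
v(M, F) = F + 2*M (v(M, F) = (F + M) + M = F + 2*M)
(174 + v(-21, -18))**2 = (174 + (-18 + 2*(-21)))**2 = (174 + (-18 - 42))**2 = (174 - 60)**2 = 114**2 = 12996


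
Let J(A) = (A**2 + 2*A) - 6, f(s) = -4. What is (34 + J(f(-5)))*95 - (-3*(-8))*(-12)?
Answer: 3708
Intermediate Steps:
J(A) = -6 + A**2 + 2*A
(34 + J(f(-5)))*95 - (-3*(-8))*(-12) = (34 + (-6 + (-4)**2 + 2*(-4)))*95 - (-3*(-8))*(-12) = (34 + (-6 + 16 - 8))*95 - 24*(-12) = (34 + 2)*95 - 1*(-288) = 36*95 + 288 = 3420 + 288 = 3708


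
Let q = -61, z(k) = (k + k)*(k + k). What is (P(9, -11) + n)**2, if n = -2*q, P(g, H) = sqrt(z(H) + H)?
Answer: (122 + sqrt(473))**2 ≈ 20664.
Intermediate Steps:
z(k) = 4*k**2 (z(k) = (2*k)*(2*k) = 4*k**2)
P(g, H) = sqrt(H + 4*H**2) (P(g, H) = sqrt(4*H**2 + H) = sqrt(H + 4*H**2))
n = 122 (n = -2*(-61) = 122)
(P(9, -11) + n)**2 = (sqrt(-11*(1 + 4*(-11))) + 122)**2 = (sqrt(-11*(1 - 44)) + 122)**2 = (sqrt(-11*(-43)) + 122)**2 = (sqrt(473) + 122)**2 = (122 + sqrt(473))**2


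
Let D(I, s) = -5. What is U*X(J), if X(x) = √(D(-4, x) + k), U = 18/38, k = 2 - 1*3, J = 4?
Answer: 9*I*√6/19 ≈ 1.1603*I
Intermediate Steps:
k = -1 (k = 2 - 3 = -1)
U = 9/19 (U = 18*(1/38) = 9/19 ≈ 0.47368)
X(x) = I*√6 (X(x) = √(-5 - 1) = √(-6) = I*√6)
U*X(J) = 9*(I*√6)/19 = 9*I*√6/19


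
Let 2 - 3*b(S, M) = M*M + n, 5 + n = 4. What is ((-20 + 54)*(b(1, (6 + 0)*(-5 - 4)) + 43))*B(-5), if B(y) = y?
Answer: 157760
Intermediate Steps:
n = -1 (n = -5 + 4 = -1)
b(S, M) = 1 - M²/3 (b(S, M) = ⅔ - (M*M - 1)/3 = ⅔ - (M² - 1)/3 = ⅔ - (-1 + M²)/3 = ⅔ + (⅓ - M²/3) = 1 - M²/3)
((-20 + 54)*(b(1, (6 + 0)*(-5 - 4)) + 43))*B(-5) = ((-20 + 54)*((1 - (-5 - 4)²*(6 + 0)²/3) + 43))*(-5) = (34*((1 - (6*(-9))²/3) + 43))*(-5) = (34*((1 - ⅓*(-54)²) + 43))*(-5) = (34*((1 - ⅓*2916) + 43))*(-5) = (34*((1 - 972) + 43))*(-5) = (34*(-971 + 43))*(-5) = (34*(-928))*(-5) = -31552*(-5) = 157760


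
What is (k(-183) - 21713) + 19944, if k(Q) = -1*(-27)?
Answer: -1742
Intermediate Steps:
k(Q) = 27
(k(-183) - 21713) + 19944 = (27 - 21713) + 19944 = -21686 + 19944 = -1742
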